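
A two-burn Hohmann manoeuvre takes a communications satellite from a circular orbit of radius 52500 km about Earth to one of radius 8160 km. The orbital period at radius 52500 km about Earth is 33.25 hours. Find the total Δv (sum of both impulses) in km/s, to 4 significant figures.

From Kepler's third law T² = 4π²r³/μ at r = 52500 km, T = 33.25 hours = 33.25 × 3600 s = 1.197×10^5 s: μ = 4π²r³/T² = 3.98703×10^5 km³/s².
Semi-major axis of the transfer orbit: a_t = (52500 + 8160)/2 = 30330 km.
At r₁ the circular-orbit speed is v₁ = √(μ/r₁) = 2.7558 km/s.
Transfer-orbit speed at r₁ (vis-viva equation): v_a = √[μ(2/r₁ − 1/a_t)] = 1.4294 km/s.
First burn Δv₁ = |v_a − v₁| = 1.3264 km/s.
Circular speed at r₂: v₂ = √(μ/r₂) = 6.9900 km/s.
Transfer-orbit speed at r₂: v_p = √[μ(2/r₂ − 1/a_t)] = 9.1965 km/s.
Second burn Δv₂ = |v₂ − v_p| = 2.2065 km/s.
Total Δv = Δv₁ + Δv₂ = 3.533 km/s.

Δv = 3.533 km/s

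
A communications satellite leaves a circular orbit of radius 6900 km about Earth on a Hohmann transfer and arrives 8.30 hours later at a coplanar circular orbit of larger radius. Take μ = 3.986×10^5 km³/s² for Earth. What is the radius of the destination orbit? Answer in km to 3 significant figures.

Transfer time t = 8.30 hours = 29880 s, and t = π√(a_t³/μ).
So a_t = (μ t²/π²)^(1/3) = (3.986×10^5 × (29880)² / π²)^(1/3) = 33037 km.
Since a_t = (r₁ + r₂)/2, r₂ = 2a_t − r₁ = 2×33037 − 6900 = 59174 km.

r₂ = 59200 km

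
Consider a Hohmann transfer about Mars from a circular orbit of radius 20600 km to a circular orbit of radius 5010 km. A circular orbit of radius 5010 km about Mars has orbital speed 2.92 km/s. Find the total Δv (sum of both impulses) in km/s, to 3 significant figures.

Δv = 1.32 km/s

From the circular-orbit relation v² = μ/r at r = 5010 km: μ = v²r = (2.92)² × 5010 = 42717.3 km³/s².
Semi-major axis of the transfer orbit: a_t = (20600 + 5010)/2 = 12805 km.
Circular speed at r₁: v₁ = √(μ/r₁) = √(42717.3/20600) = 1.440 km/s.
Transfer-orbit speed at r₁ (vis-viva): v_a = √[μ(2/r₁ − 1/a_t)] = 0.9007 km/s.
First burn Δv₁ = |v_a − v₁| = 0.5393 km/s.
At r₂, v₂ = √(μ/r₂) = 2.9200 km/s.
Transfer-orbit speed at r₂: v_p = √[μ(2/r₂ − 1/a_t)] = 3.7036 km/s.
Second burn Δv₂ = |v₂ − v_p| = 0.7836 km/s.
Total Δv = Δv₁ + Δv₂ = 1.323 km/s.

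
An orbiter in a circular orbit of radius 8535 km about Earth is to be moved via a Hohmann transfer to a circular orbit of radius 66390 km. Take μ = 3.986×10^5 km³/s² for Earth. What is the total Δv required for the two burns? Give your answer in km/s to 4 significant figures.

Semi-major axis of the transfer orbit: a_t = (8535 + 66390)/2 = 37462.5 km.
At r₁ the circular-orbit speed is v₁ = √(μ/r₁) = 6.8339 km/s.
On the transfer ellipse at r₁, vis-viva gives v_p = √[μ(2/r₁ − 1/a_t)] = 9.0975 km/s.
First burn Δv₁ = |v_p − v₁| = 2.2636 km/s.
At r₂, v₂ = √(μ/r₂) = 2.4503 km/s.
Transfer-orbit speed at r₂: v_a = √[μ(2/r₂ − 1/a_t)] = 1.1696 km/s.
Second burn Δv₂ = |v₂ − v_a| = 1.2807 km/s.
Total Δv = Δv₁ + Δv₂ = 3.544 km/s.

Δv = 3.544 km/s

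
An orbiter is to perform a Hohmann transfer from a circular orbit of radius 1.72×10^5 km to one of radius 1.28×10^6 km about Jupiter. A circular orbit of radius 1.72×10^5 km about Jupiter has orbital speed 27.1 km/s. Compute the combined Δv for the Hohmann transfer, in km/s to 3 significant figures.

From the circular-orbit relation v² = μ/r at r = 1.72×10^5 km: μ = v²r = (27.1)² × 1.72×10^5 = 1.26319×10^8 km³/s².
Transfer-ellipse semi-major axis a_t = (r₁ + r₂)/2 = (1.720×10^5 + 1.280×10^6)/2 = 7.260×10^5 km.
Circular speed at r₁: v₁ = √(μ/r₁) = √(1.26319×10^8/1.720×10^5) = 27.100 km/s.
Transfer-orbit speed at r₁ (vis-viva equation): v_p = √[μ(2/r₁ − 1/a_t)] = 35.984 km/s.
First burn Δv₁ = |v_p − v₁| = 8.884 km/s.
At r₂, v₂ = √(μ/r₂) = 9.934 km/s.
Transfer-orbit speed at r₂: v_a = √[μ(2/r₂ − 1/a_t)] = 4.835 km/s.
Second burn Δv₂ = |v₂ − v_a| = 5.099 km/s.
Δv = Δv₁ + Δv₂ = 8.884 + 5.099 = 13.98 km/s.

Δv = 14.0 km/s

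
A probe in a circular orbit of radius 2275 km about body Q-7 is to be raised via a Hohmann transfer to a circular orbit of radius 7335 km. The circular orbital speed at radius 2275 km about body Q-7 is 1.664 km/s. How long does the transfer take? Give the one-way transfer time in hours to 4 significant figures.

t = 3.662 hours

From the circular-orbit relation v² = μ/r at r = 2275 km: μ = v²r = (1.664)² × 2275 = 6299.24 km³/s².
Semi-major axis of the transfer orbit: a_t = (2275 + 7335)/2 = 4805 km.
Half the transfer-orbit period gives t = π√(a_t³/μ) = 13184 s.
Converting: 13184 s ÷ 3600 s/hour = 3.662 hours.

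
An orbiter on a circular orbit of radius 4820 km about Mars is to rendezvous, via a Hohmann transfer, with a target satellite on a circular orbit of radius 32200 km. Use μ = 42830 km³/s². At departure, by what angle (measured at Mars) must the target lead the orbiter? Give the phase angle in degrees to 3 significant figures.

Semi-major axis of the transfer orbit: a_t = (4820 + 32200)/2 = 18510 km.
The half-period of the transfer ellipse is t = π√(a_t³/μ) = 38228 s.
The target's mean motion on its circular orbit is ω₂ = √(μ/r₂³) = 3.5817×10^-5 rad/s.
Angle swept by the target during transfer: ω₂·t = 1.3692 rad = 78.45°.
Arrival is 180° from departure on the ellipse, so φ = 180° − 78.45° = 102°.

φ = 102°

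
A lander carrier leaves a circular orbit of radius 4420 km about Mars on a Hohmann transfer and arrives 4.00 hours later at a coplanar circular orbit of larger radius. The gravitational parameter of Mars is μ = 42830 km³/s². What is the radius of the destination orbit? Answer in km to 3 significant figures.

r₂ = 14900 km

Transfer time t = 4.00 hours = 14400 s, and t = π√(a_t³/μ).
So a_t = (μ t²/π²)^(1/3) = (42830 × (14400)² / π²)^(1/3) = 9654.4 km.
Since a_t = (r₁ + r₂)/2, r₂ = 2a_t − r₁ = 2×9654.4 − 4420 = 14888.8 km.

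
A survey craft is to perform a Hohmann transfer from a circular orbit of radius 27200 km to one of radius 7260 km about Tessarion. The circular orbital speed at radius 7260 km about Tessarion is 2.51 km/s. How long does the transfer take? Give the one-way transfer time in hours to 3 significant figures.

From the circular-orbit relation v² = μ/r at r = 7260 km: μ = v²r = (2.51)² × 7260 = 45738.7 km³/s².
The Hohmann ellipse has a_t = (r₁ + r₂)/2 = 17230 km.
Half the transfer-orbit period gives t = π√(a_t³/μ) = 33220 s.
Converting: 33220 s ÷ 3600 s/hour = 9.23 hours.

t = 9.23 hours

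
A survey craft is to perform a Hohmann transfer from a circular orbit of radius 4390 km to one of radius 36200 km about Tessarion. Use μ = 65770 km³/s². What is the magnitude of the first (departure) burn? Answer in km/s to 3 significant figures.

The Hohmann ellipse has a_t = (r₁ + r₂)/2 = 20295 km.
On the circular orbit at r = 4390 km, v_c = √(μ/r) = 3.8706 km/s.
Vis-viva on the transfer ellipse at r = 4390 km gives v_t = √[μ(2/r − 1/a_t)] = 5.1694 km/s.
Δv₁ = |v_t − v_c| = |5.1694 − 3.8706| = 1.299 km/s.

Δv₁ = 1.30 km/s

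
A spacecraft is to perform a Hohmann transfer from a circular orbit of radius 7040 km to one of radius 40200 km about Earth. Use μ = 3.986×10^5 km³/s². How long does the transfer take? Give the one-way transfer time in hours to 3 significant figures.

Transfer-ellipse semi-major axis a_t = (r₁ + r₂)/2 = (7040 + 40200)/2 = 23620 km.
Half the transfer-orbit period gives t = π√(a_t³/μ) = 18060 s.
Converting: 18060 s ÷ 3600 s/hour = 5.02 hours.

t = 5.02 hours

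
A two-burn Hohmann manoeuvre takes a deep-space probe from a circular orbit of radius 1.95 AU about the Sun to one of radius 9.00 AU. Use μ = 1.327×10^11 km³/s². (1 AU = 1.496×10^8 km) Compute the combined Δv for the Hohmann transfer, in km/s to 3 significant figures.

Δv = 10.0 km/s

In km: r₁ = 1.95 × 1.496×10^8 = 2.9172×10^8 km; r₂ = 9.00 × 1.496×10^8 = 1.3464×10^9 km.
Semi-major axis of the transfer orbit: a_t = (2.9172×10^8 + 1.3464×10^9)/2 = 8.1906×10^8 km.
At r₁ the circular-orbit speed is v₁ = √(μ/r₁) = 21.328 km/s.
On the transfer ellipse at r₁, vis-viva gives v_p = √[μ(2/r₁ − 1/a_t)] = 27.345 km/s.
First burn Δv₁ = |v_p − v₁| = 6.017 km/s.
Circular speed at r₂: v₂ = √(μ/r₂) = 9.928 km/s.
Transfer-orbit speed at r₂: v_a = √[μ(2/r₂ − 1/a_t)] = 5.925 km/s.
Second burn Δv₂ = |v₂ − v_a| = 4.003 km/s.
Total Δv = Δv₁ + Δv₂ = 10.02 km/s.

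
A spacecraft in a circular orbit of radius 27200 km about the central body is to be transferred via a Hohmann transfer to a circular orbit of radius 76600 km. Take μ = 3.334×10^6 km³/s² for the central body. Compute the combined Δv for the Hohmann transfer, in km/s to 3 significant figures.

Δv = 4.20 km/s

Transfer-ellipse semi-major axis a_t = (r₁ + r₂)/2 = (27200 + 76600)/2 = 51900 km.
At r₁ the circular-orbit speed is v₁ = √(μ/r₁) = 11.071 km/s.
On the transfer ellipse at r₁, vis-viva gives v_p = √[μ(2/r₁ − 1/a_t)] = 13.450 km/s.
First burn Δv₁ = |v_p − v₁| = 2.379 km/s.
At r₂, v₂ = √(μ/r₂) = 6.597 km/s.
Transfer-orbit speed at r₂: v_a = √[μ(2/r₂ − 1/a_t)] = 4.776 km/s.
Second burn Δv₂ = |v₂ − v_a| = 1.821 km/s.
Δv = Δv₁ + Δv₂ = 2.379 + 1.821 = 4.200 km/s.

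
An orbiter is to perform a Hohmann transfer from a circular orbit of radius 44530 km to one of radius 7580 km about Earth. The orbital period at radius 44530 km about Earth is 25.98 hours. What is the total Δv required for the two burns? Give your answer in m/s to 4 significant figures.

Δv = 3606 m/s

From Kepler's third law T² = 4π²r³/μ at r = 44530 km, T = 25.98 hours = 25.98 × 3600 s = 93528 s: μ = 4π²r³/T² = 3.98506×10^5 km³/s².
Semi-major axis of the transfer orbit: a_t = (44530 + 7580)/2 = 26055 km.
At r₁ the circular-orbit speed is v₁ = √(μ/r₁) = 2.992 km/s.
On the transfer ellipse at r₁, vis-viva equation gives v_a = √[μ(2/r₁ − 1/a_t)] = 1.614 km/s.
First burn Δv₁ = |v_a − v₁| = 1.378 km/s.
Circular speed at r₂: v₂ = √(μ/r₂) = 7.251 km/s.
Transfer-orbit speed at r₂: v_p = √[μ(2/r₂ − 1/a_t)] = 9.479 km/s.
Second burn Δv₂ = |v₂ − v_p| = 2.228 km/s.
Δv = Δv₁ + Δv₂ = 1.378 + 2.228 = 3.606 km/s.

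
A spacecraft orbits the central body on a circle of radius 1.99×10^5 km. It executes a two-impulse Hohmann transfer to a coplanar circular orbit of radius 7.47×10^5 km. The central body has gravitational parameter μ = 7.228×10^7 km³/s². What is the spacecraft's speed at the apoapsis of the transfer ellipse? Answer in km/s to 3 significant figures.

The Hohmann ellipse has a_t = (r₁ + r₂)/2 = 4.730×10^5 km.
The apoapsis of the transfer ellipse is at r = 7.470×10^5 km.
Applying v² = μ(2/r − 1/a_t): v = 6.380 km/s.

v = 6.38 km/s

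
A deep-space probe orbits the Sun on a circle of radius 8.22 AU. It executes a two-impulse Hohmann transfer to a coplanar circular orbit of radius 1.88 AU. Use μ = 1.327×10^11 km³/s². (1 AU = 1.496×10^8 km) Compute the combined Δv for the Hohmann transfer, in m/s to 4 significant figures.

Δv = 10040 m/s

In km: r₁ = 8.22 × 1.496×10^8 = 1.229712×10^9 km; r₂ = 1.88 × 1.496×10^8 = 2.81248×10^8 km.
Transfer-ellipse semi-major axis a_t = (r₁ + r₂)/2 = (1.229712×10^9 + 2.81248×10^8)/2 = 7.5548×10^8 km.
Circular speed at r₁: v₁ = √(μ/r₁) = √(1.327×10^11/1.229712×10^9) = 10.388 km/s.
Transfer-orbit speed at r₁ (v² = μ(2/r − 1/a)): v_a = √[μ(2/r₁ − 1/a_t)] = 6.3382 km/s.
First burn Δv₁ = |v_a − v₁| = 4.050 km/s.
At r₂, v₂ = √(μ/r₂) = 21.722 km/s.
Transfer-orbit speed at r₂: v_p = √[μ(2/r₂ − 1/a_t)] = 27.713 km/s.
Second burn Δv₂ = |v₂ − v_p| = 5.991 km/s.
Total Δv = Δv₁ + Δv₂ = 10.04 km/s.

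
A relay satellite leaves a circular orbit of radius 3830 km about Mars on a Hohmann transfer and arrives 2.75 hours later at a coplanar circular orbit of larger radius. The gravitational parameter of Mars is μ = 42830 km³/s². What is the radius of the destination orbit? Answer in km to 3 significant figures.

Transfer time t = 2.75 hours = 9900 s, and t = π√(a_t³/μ).
So a_t = (μ t²/π²)^(1/3) = (42830 × (9900)² / π²)^(1/3) = 7520.4 km.
Since a_t = (r₁ + r₂)/2, r₂ = 2a_t − r₁ = 2×7520.4 − 3830 = 11210.8 km.

r₂ = 11200 km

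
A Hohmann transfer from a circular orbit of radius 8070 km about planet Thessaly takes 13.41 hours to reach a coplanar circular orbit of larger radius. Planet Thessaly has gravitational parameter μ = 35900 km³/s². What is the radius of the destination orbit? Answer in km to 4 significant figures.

Transfer time t = 13.41 hours = 48276 s, and t = π√(a_t³/μ).
So a_t = (μ t²/π²)^(1/3) = (35900 × (48276)² / π²)^(1/3) = 20390 km.
Since a_t = (r₁ + r₂)/2, r₂ = 2a_t − r₁ = 2×20390 − 8070 = 32710 km.

r₂ = 32710 km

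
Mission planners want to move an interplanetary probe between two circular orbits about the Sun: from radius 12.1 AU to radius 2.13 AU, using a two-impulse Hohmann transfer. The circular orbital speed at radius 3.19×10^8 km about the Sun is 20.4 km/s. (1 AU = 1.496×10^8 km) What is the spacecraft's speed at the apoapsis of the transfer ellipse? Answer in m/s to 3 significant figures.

v = 4690 m/s

From the circular-orbit relation v² = μ/r at r = 3.19×10^8 km: μ = v²r = (20.4)² × 3.19×10^8 = 1.32755×10^11 km³/s².
In km: r₁ = 12.1 × 1.496×10^8 = 1.81016×10^9 km; r₂ = 2.13 × 1.496×10^8 = 3.18648×10^8 km.
The Hohmann ellipse has a_t = (r₁ + r₂)/2 = 1.064404×10^9 km.
The apoapsis of the transfer ellipse is at r = 1.81016×10^9 km.
From the vis-viva equation, v = √[μ(2/r − 1/a_t)] = 4.686 km/s.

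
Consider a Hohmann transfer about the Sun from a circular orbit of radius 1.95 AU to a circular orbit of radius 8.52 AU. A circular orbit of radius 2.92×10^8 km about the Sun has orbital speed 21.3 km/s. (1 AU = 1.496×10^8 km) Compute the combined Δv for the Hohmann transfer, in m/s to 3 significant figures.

From the circular-orbit relation v² = μ/r at r = 2.92×10^8 km: μ = v²r = (21.3)² × 2.92×10^8 = 1.32477×10^11 km³/s².
In km: r₁ = 1.95 × 1.496×10^8 = 2.9172×10^8 km; r₂ = 8.52 × 1.496×10^8 = 1.274592×10^9 km.
The Hohmann ellipse has a_t = (r₁ + r₂)/2 = 7.83156×10^8 km.
At r₁ the circular-orbit speed is v₁ = √(μ/r₁) = 21.310 km/s.
Transfer-orbit speed at r₁ (vis-viva equation): v_p = √[μ(2/r₁ − 1/a_t)] = 27.186 km/s.
First burn Δv₁ = |v_p − v₁| = 5.876 km/s.
Circular speed at r₂: v₂ = √(μ/r₂) = 10.195 km/s.
Transfer-orbit speed at r₂: v_a = √[μ(2/r₂ − 1/a_t)] = 6.2222 km/s.
Second burn Δv₂ = |v₂ − v_a| = 3.973 km/s.
Δv = Δv₁ + Δv₂ = 5.876 + 3.973 = 9.849 km/s.

Δv = 9850 m/s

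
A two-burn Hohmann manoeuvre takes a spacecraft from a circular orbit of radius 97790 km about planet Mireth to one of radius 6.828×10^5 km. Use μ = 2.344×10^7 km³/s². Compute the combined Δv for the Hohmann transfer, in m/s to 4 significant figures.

Δv = 7922 m/s

Semi-major axis of the transfer orbit: a_t = (97790 + 6.828×10^5)/2 = 3.90295×10^5 km.
Circular speed at r₁: v₁ = √(μ/r₁) = √(2.344×10^7/97790) = 15.482 km/s.
On the transfer ellipse at r₁, vis-viva equation gives v_p = √[μ(2/r₁ − 1/a_t)] = 20.478 km/s.
First burn Δv₁ = |v_p − v₁| = 4.996 km/s.
At r₂, v₂ = √(μ/r₂) = 5.859 km/s.
Transfer-orbit speed at r₂: v_a = √[μ(2/r₂ − 1/a_t)] = 2.933 km/s.
Second burn Δv₂ = |v₂ − v_a| = 2.926 km/s.
Total Δv = Δv₁ + Δv₂ = 7.922 km/s.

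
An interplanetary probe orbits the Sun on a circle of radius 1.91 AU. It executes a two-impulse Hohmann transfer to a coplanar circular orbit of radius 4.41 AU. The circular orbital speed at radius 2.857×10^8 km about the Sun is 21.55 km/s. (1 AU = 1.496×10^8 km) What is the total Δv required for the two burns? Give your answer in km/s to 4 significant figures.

From the circular-orbit relation v² = μ/r at r = 2.857×10^8 km: μ = v²r = (21.55)² × 2.857×10^8 = 1.32680×10^11 km³/s².
In km: r₁ = 1.91 × 1.496×10^8 = 2.85736×10^8 km; r₂ = 4.41 × 1.496×10^8 = 6.59736×10^8 km.
Semi-major axis of the transfer orbit: a_t = (2.85736×10^8 + 6.59736×10^8)/2 = 4.72736×10^8 km.
Circular speed at r₁: v₁ = √(μ/r₁) = √(1.32680×10^11/2.85736×10^8) = 21.5486 km/s.
On the transfer ellipse at r₁, v² = μ(2/r − 1/a) gives v_p = √[μ(2/r₁ − 1/a_t)] = 25.4563 km/s.
First burn Δv₁ = |v_p − v₁| = 3.908 km/s.
Circular speed at r₂: v₂ = √(μ/r₂) = 14.181 km/s.
Transfer-orbit speed at r₂: v_a = √[μ(2/r₂ − 1/a_t)] = 11.025 km/s.
Second burn Δv₂ = |v₂ − v_a| = 3.156 km/s.
Δv = Δv₁ + Δv₂ = 3.908 + 3.156 = 7.064 km/s.

Δv = 7.064 km/s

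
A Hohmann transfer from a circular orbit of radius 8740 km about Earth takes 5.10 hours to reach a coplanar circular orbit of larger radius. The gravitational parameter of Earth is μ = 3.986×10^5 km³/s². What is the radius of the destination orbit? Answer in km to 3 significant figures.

Transfer time t = 5.10 hours = 18360 s, and t = π√(a_t³/μ).
So a_t = (μ t²/π²)^(1/3) = (3.986×10^5 × (18360)² / π²)^(1/3) = 23878 km.
Since a_t = (r₁ + r₂)/2, r₂ = 2a_t − r₁ = 2×23878 − 8740 = 39016 km.

r₂ = 39000 km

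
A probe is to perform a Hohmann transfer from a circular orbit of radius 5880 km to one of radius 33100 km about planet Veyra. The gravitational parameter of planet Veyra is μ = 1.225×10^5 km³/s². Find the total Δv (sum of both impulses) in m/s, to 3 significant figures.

Semi-major axis of the transfer orbit: a_t = (5880 + 33100)/2 = 19490 km.
Circular speed at r₁: v₁ = √(μ/r₁) = √(1.225×10^5/5880) = 4.564 km/s.
Transfer-orbit speed at r₁ (vis-viva equation): v_p = √[μ(2/r₁ − 1/a_t)] = 5.948 km/s.
First burn Δv₁ = |v_p − v₁| = 1.384 km/s.
Circular speed at r₂: v₂ = √(μ/r₂) = 1.9238 km/s.
Transfer-orbit speed at r₂: v_a = √[μ(2/r₂ − 1/a_t)] = 1.0567 km/s.
Second burn Δv₂ = |v₂ − v_a| = 0.8671 km/s.
Total Δv = Δv₁ + Δv₂ = 2.251 km/s.

Δv = 2250 m/s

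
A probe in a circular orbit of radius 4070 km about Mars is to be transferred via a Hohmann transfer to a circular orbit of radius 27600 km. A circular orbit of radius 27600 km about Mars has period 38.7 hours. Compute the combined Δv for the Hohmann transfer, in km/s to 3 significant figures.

Δv = 1.65 km/s

From Kepler's third law T² = 4π²r³/μ at r = 27600 km, T = 38.7 hours = 38.7 × 3600 s = 1.3932×10^5 s: μ = 4π²r³/T² = 42762.2 km³/s².
Transfer-ellipse semi-major axis a_t = (r₁ + r₂)/2 = (4070 + 27600)/2 = 15835 km.
Circular speed at r₁: v₁ = √(μ/r₁) = √(42762.2/4070) = 3.241 km/s.
On the transfer ellipse at r₁, v² = μ(2/r − 1/a) gives v_p = √[μ(2/r₁ − 1/a_t)] = 4.279 km/s.
First burn Δv₁ = |v_p − v₁| = 1.038 km/s.
At r₂, v₂ = √(μ/r₂) = 1.24473 km/s.
Transfer-orbit speed at r₂: v_a = √[μ(2/r₂ − 1/a_t)] = 0.631050 km/s.
Second burn Δv₂ = |v₂ − v_a| = 0.6137 km/s.
Δv = Δv₁ + Δv₂ = 1.038 + 0.6137 = 1.652 km/s.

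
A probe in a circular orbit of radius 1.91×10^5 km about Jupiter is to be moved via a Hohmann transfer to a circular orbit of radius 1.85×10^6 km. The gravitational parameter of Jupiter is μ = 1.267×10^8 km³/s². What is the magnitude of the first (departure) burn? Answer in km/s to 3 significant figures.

Δv₁ = 8.92 km/s

Transfer-ellipse semi-major axis a_t = (r₁ + r₂)/2 = (1.910×10^5 + 1.850×10^6)/2 = 1.0205×10^6 km.
On the circular orbit at r = 1.910×10^5 km, v_c = √(μ/r) = 25.756 km/s.
Vis-viva on the transfer ellipse at r = 1.910×10^5 km gives v_t = √[μ(2/r − 1/a_t)] = 34.678 km/s.
Δv₁ = |v_t − v_c| = |34.678 − 25.756| = 8.922 km/s.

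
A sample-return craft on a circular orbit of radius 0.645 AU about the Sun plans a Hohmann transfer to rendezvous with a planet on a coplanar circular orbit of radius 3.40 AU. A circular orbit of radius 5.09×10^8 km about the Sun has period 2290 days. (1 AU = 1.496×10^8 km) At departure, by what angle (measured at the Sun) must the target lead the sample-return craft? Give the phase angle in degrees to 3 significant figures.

φ = 97.4°

From Kepler's third law T² = 4π²r³/μ at r = 5.09×10^8 km, T = 2290 days = 2290 × 86400 s = 1.97856×10^8 s: μ = 4π²r³/T² = 1.32989×10^11 km³/s².
In km: r₁ = 0.645 × 1.496×10^8 = 9.6492×10^7 km; r₂ = 3.40 × 1.496×10^8 = 5.0864×10^8 km.
Semi-major axis of the transfer orbit: a_t = (9.6492×10^7 + 5.0864×10^8)/2 = 3.02566×10^8 km.
The half-period of the transfer ellipse is t = π√(a_t³/μ) = 4.5339×10^7 s.
Target angular speed ω₂ = √(μ/r₂³) = 3.1790×10^-8 rad/s.
Angle swept by the target during transfer: ω₂·t = 1.4413 rad = 82.58°.
The sample-return craft traverses 180° on the transfer ellipse, so the target must lead by 180° − 82.58° = 97.4°.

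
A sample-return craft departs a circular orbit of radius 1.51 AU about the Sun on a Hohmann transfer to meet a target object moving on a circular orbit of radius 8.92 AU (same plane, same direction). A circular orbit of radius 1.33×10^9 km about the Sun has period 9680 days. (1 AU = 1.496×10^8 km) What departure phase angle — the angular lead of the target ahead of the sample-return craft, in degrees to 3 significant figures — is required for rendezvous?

φ = 99.5°

From Kepler's third law T² = 4π²r³/μ at r = 1.33×10^9 km, T = 9680 days = 9680 × 86400 s = 8.36352×10^8 s: μ = 4π²r³/T² = 1.32781×10^11 km³/s².
In km: r₁ = 1.51 × 1.496×10^8 = 2.25896×10^8 km; r₂ = 8.92 × 1.496×10^8 = 1.334432×10^9 km.
Semi-major axis of the transfer orbit: a_t = (2.25896×10^8 + 1.334432×10^9)/2 = 7.80164×10^8 km.
Transfer time t = π√(a_t³/μ) = 1.878713×10^8 s.
Target angular speed ω₂ = √(μ/r₂³) = 7.475213×10^-9 rad/s.
Angle swept by the target during transfer: ω₂·t = 1.404378 rad = 80.46°.
The sample-return craft traverses 180° on the transfer ellipse, so the target must lead by 180° − 80.46° = 99.5°.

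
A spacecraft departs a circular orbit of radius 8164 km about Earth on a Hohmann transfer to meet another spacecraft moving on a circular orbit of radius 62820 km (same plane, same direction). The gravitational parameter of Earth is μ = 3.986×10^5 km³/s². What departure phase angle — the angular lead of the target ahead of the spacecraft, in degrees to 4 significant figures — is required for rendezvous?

The Hohmann ellipse has a_t = (r₁ + r₂)/2 = 35492 km.
The half-period of the transfer ellipse is t = π√(a_t³/μ) = 33270 s.
Target angular speed ω₂ = √(μ/r₂³) = 4.010×10^-5 rad/s.
Angle swept by the target during transfer: ω₂·t = 1.3341 rad = 76.44°.
The spacecraft traverses 180° on the transfer ellipse, so the target must lead by 180° − 76.44° = 103.6°.

φ = 103.6°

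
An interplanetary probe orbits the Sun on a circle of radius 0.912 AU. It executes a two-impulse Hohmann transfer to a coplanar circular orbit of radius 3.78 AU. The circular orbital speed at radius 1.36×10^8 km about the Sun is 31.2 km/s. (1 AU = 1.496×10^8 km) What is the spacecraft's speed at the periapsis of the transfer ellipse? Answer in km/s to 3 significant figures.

From the circular-orbit relation v² = μ/r at r = 1.36×10^8 km: μ = v²r = (31.2)² × 1.36×10^8 = 1.32388×10^11 km³/s².
In km: r₁ = 0.912 × 1.496×10^8 = 1.364352×10^8 km; r₂ = 3.78 × 1.496×10^8 = 5.65488×10^8 km.
The Hohmann ellipse has a_t = (r₁ + r₂)/2 = 3.509616×10^8 km.
The periapsis of the transfer ellipse is at r = 1.364352×10^8 km.
Applying v² = μ(2/r − 1/a_t): v = 39.54 km/s.

v = 39.5 km/s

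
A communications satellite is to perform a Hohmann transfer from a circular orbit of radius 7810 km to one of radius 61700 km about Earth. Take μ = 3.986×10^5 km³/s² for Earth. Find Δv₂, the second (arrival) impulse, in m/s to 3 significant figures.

Transfer-ellipse semi-major axis a_t = (r₁ + r₂)/2 = (7810 + 61700)/2 = 34755 km.
Circular speed at r = 61700 km: v_c = √(μ/r) = 2.542 km/s.
Transfer-orbit speed at the same r (vis-viva, a = a_t): v_t = √[μ(2/r − 1/a_t)] = 1.205 km/s.
Δv₂ = |v_t − v_c| = |1.205 − 2.542| = 1.337 km/s.

Δv₂ = 1340 m/s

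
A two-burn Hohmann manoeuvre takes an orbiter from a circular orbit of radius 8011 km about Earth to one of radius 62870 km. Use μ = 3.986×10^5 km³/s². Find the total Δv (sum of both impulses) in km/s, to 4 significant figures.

The Hohmann ellipse has a_t = (r₁ + r₂)/2 = 35440.5 km.
At r₁ the circular-orbit speed is v₁ = √(μ/r₁) = 7.054 km/s.
On the transfer ellipse at r₁, vis-viva gives v_p = √[μ(2/r₁ − 1/a_t)] = 9.395 km/s.
First burn Δv₁ = |v_p − v₁| = 2.341 km/s.
At r₂, v₂ = √(μ/r₂) = 2.518 km/s.
Transfer-orbit speed at r₂: v_a = √[μ(2/r₂ − 1/a_t)] = 1.197 km/s.
Second burn Δv₂ = |v₂ − v_a| = 1.321 km/s.
Δv = Δv₁ + Δv₂ = 2.341 + 1.321 = 3.662 km/s.

Δv = 3.662 km/s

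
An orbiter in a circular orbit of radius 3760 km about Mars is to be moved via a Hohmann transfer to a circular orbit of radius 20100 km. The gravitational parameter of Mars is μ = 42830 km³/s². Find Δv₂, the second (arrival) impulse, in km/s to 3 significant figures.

Transfer-ellipse semi-major axis a_t = (r₁ + r₂)/2 = (3760 + 20100)/2 = 11930 km.
On the circular orbit at r = 20100 km, v_c = √(μ/r) = 1.4597 km/s.
Transfer-orbit speed at the same r (vis-viva, a = a_t): v_t = √[μ(2/r − 1/a_t)] = 0.81950 km/s.
Δv₂ = |v_t − v_c| = |0.81950 − 1.4597| = 0.6402 km/s.

Δv₂ = 0.640 km/s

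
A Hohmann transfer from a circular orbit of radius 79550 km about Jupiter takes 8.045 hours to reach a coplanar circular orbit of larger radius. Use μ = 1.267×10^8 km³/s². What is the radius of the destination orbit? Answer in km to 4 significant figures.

r₂ = 3.621×10^5 km

Transfer time t = 8.045 hours = 28962 s, and t = π√(a_t³/μ).
So a_t = (μ t²/π²)^(1/3) = (1.267×10^8 × (28962)² / π²)^(1/3) = 2.2082×10^5 km.
Since a_t = (r₁ + r₂)/2, r₂ = 2a_t − r₁ = 2×2.2082×10^5 − 79550 = 3.6209×10^5 km.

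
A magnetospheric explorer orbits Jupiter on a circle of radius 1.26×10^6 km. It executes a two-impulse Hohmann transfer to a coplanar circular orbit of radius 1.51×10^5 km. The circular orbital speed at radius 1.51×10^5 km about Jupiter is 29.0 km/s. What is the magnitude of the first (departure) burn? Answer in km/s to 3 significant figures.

From the circular-orbit relation v² = μ/r at r = 1.51×10^5 km: μ = v²r = (29.0)² × 1.51×10^5 = 1.26991×10^8 km³/s².
The Hohmann ellipse has a_t = (r₁ + r₂)/2 = 7.055×10^5 km.
Circular speed at r = 1.260×10^6 km: v_c = √(μ/r) = 10.04 km/s.
Transfer-orbit speed at the same r (vis-viva, a = a_t): v_t = √[μ(2/r − 1/a_t)] = 4.645 km/s.
Δv₁ = |v_t − v_c| = |4.645 − 10.04| = 5.395 km/s.

Δv₁ = 5.39 km/s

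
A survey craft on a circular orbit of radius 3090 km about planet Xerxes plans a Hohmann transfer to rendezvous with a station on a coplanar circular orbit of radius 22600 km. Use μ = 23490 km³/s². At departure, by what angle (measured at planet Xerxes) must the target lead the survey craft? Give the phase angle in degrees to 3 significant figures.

The Hohmann ellipse has a_t = (r₁ + r₂)/2 = 12845 km.
The half-period of the transfer ellipse is t = π√(a_t³/μ) = 29840 s.
The target's mean motion on its circular orbit is ω₂ = √(μ/r₂³) = 4.511×10^-5 rad/s.
Angle swept by the target during transfer: ω₂·t = 1.3461 rad = 77.13°.
Arrival is 180° from departure on the ellipse, so φ = 180° − 77.13° = 103°.

φ = 103°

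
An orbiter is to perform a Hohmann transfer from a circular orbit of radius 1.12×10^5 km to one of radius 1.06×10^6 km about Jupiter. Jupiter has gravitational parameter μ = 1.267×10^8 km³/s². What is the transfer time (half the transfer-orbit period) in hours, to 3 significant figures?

t = 34.8 hours

The Hohmann ellipse has a_t = (r₁ + r₂)/2 = 5.860×10^5 km.
Half the transfer-orbit period gives t = π√(a_t³/μ) = 1.252×10^5 s.
Converting: 1.252×10^5 s ÷ 3600 s/hour = 34.8 hours.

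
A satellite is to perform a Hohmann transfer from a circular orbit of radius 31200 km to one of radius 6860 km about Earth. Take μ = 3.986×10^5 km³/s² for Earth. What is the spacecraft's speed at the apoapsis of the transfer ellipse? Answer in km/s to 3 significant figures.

The Hohmann ellipse has a_t = (r₁ + r₂)/2 = 19030 km.
The apoapsis of the transfer ellipse is at r = 31200 km.
Vis-viva: v = √[μ(2/r − 1/a_t)] = √[3.986×10^5 × (2/31200 − 1/19030)] = 2.146 km/s.

v = 2.15 km/s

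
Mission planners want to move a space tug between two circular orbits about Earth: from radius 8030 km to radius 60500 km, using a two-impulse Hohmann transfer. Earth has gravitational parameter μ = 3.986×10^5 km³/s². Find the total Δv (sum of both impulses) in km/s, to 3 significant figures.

The Hohmann ellipse has a_t = (r₁ + r₂)/2 = 34265 km.
Circular speed at r₁: v₁ = √(μ/r₁) = √(3.986×10^5/8030) = 7.0455 km/s.
Transfer-orbit speed at r₁ (vis-viva): v_p = √[μ(2/r₁ − 1/a_t)] = 9.3619 km/s.
First burn Δv₁ = |v_p − v₁| = 2.3164 km/s.
Circular speed at r₂: v₂ = √(μ/r₂) = 2.5668 km/s.
Transfer-orbit speed at r₂: v_a = √[μ(2/r₂ − 1/a_t)] = 1.2426 km/s.
Second burn Δv₂ = |v₂ − v_a| = 1.3242 km/s.
Δv = Δv₁ + Δv₂ = 2.3164 + 1.3242 = 3.641 km/s.

Δv = 3.64 km/s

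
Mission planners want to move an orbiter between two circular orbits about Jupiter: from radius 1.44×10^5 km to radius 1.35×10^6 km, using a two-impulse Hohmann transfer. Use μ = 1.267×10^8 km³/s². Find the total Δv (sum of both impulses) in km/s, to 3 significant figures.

Δv = 15.6 km/s

Transfer-ellipse semi-major axis a_t = (r₁ + r₂)/2 = (1.440×10^5 + 1.350×10^6)/2 = 7.470×10^5 km.
Circular speed at r₁: v₁ = √(μ/r₁) = √(1.267×10^8/1.440×10^5) = 29.662 km/s.
Transfer-orbit speed at r₁ (vis-viva equation): v_p = √[μ(2/r₁ − 1/a_t)] = 39.876 km/s.
First burn Δv₁ = |v_p − v₁| = 10.214 km/s.
Circular speed at r₂: v₂ = √(μ/r₂) = 9.68772 km/s.
Transfer-orbit speed at r₂: v_a = √[μ(2/r₂ − 1/a_t)] = 4.25346 km/s.
Second burn Δv₂ = |v₂ − v_a| = 5.4343 km/s.
Total Δv = Δv₁ + Δv₂ = 15.65 km/s.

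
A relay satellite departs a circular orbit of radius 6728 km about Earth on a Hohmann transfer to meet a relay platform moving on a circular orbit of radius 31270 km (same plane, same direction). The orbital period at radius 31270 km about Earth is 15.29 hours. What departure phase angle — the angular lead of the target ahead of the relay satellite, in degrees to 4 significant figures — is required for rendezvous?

φ = 94.75°

From Kepler's third law T² = 4π²r³/μ at r = 31270 km, T = 15.29 hours = 15.29 × 3600 s = 55044 s: μ = 4π²r³/T² = 3.98404×10^5 km³/s².
Transfer-ellipse semi-major axis a_t = (r₁ + r₂)/2 = (6728 + 31270)/2 = 18999 km.
Transfer time t = π√(a_t³/μ) = 13034 s.
Target angular speed ω₂ = √(μ/r₂³) = 1.1415×10^-4 rad/s.
Angle swept by the target during transfer: ω₂·t = 1.48783 rad = 85.25°.
Arrival is 180° from departure on the ellipse, so φ = 180° − 85.25° = 94.75°.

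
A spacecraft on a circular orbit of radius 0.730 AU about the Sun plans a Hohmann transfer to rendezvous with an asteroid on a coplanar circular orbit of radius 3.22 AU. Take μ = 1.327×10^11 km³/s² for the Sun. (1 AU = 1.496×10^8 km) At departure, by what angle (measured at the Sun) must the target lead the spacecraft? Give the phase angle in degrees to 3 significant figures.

φ = 93.5°

In km: r₁ = 0.730 × 1.496×10^8 = 1.09208×10^8 km; r₂ = 3.22 × 1.496×10^8 = 4.81712×10^8 km.
Transfer-ellipse semi-major axis a_t = (r₁ + r₂)/2 = (1.09208×10^8 + 4.81712×10^8)/2 = 2.9546×10^8 km.
The half-period of the transfer ellipse is t = π√(a_t³/μ) = 4.380×10^7 s.
Target angular speed ω₂ = √(μ/r₂³) = 3.446×10^-8 rad/s.
Angle swept by the target during transfer: ω₂·t = 1.509 rad = 86.46°.
The spacecraft traverses 180° on the transfer ellipse, so the target must lead by 180° − 86.46° = 93.5°.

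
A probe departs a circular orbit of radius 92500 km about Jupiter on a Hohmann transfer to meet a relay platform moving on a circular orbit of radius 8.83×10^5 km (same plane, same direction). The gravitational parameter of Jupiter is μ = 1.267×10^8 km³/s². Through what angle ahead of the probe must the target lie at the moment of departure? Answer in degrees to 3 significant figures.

φ = 106°

Semi-major axis of the transfer orbit: a_t = (92500 + 8.830×10^5)/2 = 4.8775×10^5 km.
Transfer time t = π√(a_t³/μ) = 95073.1 s.
The target's mean motion on its circular orbit is ω₂ = √(μ/r₂³) = 1.35659×10^-5 rad/s.
Angle swept by the target during transfer: ω₂·t = 1.28975 rad = 73.90°.
The probe traverses 180° on the transfer ellipse, so the target must lead by 180° − 73.90° = 106°.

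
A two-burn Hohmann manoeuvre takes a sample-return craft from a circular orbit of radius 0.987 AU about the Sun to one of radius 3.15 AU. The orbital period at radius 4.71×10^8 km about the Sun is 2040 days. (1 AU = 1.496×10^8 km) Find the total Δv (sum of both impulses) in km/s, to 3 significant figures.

From Kepler's third law T² = 4π²r³/μ at r = 4.71×10^8 km, T = 2040 days = 2040 × 86400 s = 1.76256×10^8 s: μ = 4π²r³/T² = 1.32781×10^11 km³/s².
In km: r₁ = 0.987 × 1.496×10^8 = 1.476552×10^8 km; r₂ = 3.15 × 1.496×10^8 = 4.7124×10^8 km.
Transfer-ellipse semi-major axis a_t = (r₁ + r₂)/2 = (1.476552×10^8 + 4.7124×10^8)/2 = 3.094476×10^8 km.
At r₁ the circular-orbit speed is v₁ = √(μ/r₁) = 29.988 km/s.
On the transfer ellipse at r₁, vis-viva gives v_p = √[μ(2/r₁ − 1/a_t)] = 37.006 km/s.
First burn Δv₁ = |v_p − v₁| = 7.018 km/s.
At r₂, v₂ = √(μ/r₂) = 16.786 km/s.
Transfer-orbit speed at r₂: v_a = √[μ(2/r₂ − 1/a_t)] = 11.595 km/s.
Second burn Δv₂ = |v₂ − v_a| = 5.191 km/s.
Total Δv = Δv₁ + Δv₂ = 12.21 km/s.

Δv = 12.2 km/s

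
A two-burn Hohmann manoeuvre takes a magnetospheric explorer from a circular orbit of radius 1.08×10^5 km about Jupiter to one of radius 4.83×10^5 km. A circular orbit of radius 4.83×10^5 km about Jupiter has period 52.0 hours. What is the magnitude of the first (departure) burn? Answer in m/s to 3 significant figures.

Δv₁ = 9550 m/s

From Kepler's third law T² = 4π²r³/μ at r = 4.83×10^5 km, T = 52.0 hours = 52.0 × 3600 s = 1.872×10^5 s: μ = 4π²r³/T² = 1.26937×10^8 km³/s².
Transfer-ellipse semi-major axis a_t = (r₁ + r₂)/2 = (1.080×10^5 + 4.830×10^5)/2 = 2.955×10^5 km.
Circular speed at r = 1.080×10^5 km: v_c = √(μ/r) = 34.2833 km/s.
Vis-viva on the transfer ellipse at r = 1.080×10^5 km gives v_t = √[μ(2/r − 1/a_t)] = 43.8306 km/s.
Δv₁ = |v_t − v_c| = |43.8306 − 34.2833| = 9.547 km/s.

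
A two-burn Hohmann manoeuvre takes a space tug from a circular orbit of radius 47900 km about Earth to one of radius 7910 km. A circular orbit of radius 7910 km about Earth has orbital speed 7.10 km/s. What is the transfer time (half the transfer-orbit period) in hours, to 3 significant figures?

t = 6.44 hours

From the circular-orbit relation v² = μ/r at r = 7910 km: μ = v²r = (7.10)² × 7910 = 3.98743×10^5 km³/s².
The Hohmann ellipse has a_t = (r₁ + r₂)/2 = 27905 km.
By Kepler's third law the transfer-orbit period is T = 2π√(a_t³/μ), so t = T/2 = 23190 s.
Converting: 23190 s ÷ 3600 s/hour = 6.44 hours.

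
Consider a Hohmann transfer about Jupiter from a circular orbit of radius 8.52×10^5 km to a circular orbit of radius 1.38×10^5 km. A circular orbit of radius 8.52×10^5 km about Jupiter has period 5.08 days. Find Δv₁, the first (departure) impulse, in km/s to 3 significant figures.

From Kepler's third law T² = 4π²r³/μ at r = 8.52×10^5 km, T = 5.08 days = 5.08 × 86400 s = 4.38912×10^5 s: μ = 4π²r³/T² = 1.26743×10^8 km³/s².
Transfer-ellipse semi-major axis a_t = (r₁ + r₂)/2 = (8.520×10^5 + 1.380×10^5)/2 = 4.950×10^5 km.
On the circular orbit at r = 8.520×10^5 km, v_c = √(μ/r) = 12.197 km/s.
Transfer-orbit speed at the same r (vis-viva, a = a_t): v_t = √[μ(2/r − 1/a_t)] = 6.4399 km/s.
Δv₁ = |v_t − v_c| = |6.4399 − 12.197| = 5.757 km/s.

Δv₁ = 5.76 km/s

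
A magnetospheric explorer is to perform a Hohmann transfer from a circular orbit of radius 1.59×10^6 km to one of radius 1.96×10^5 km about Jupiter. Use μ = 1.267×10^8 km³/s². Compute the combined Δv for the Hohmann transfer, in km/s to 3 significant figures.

Δv = 13.2 km/s

Semi-major axis of the transfer orbit: a_t = (1.590×10^6 + 1.960×10^5)/2 = 8.930×10^5 km.
Circular speed at r₁: v₁ = √(μ/r₁) = √(1.267×10^8/1.590×10^6) = 8.927 km/s.
Transfer-orbit speed at r₁ (v² = μ(2/r − 1/a)): v_a = √[μ(2/r₁ − 1/a_t)] = 4.182 km/s.
First burn Δv₁ = |v_a − v₁| = 4.745 km/s.
At r₂, v₂ = √(μ/r₂) = 25.425 km/s.
Transfer-orbit speed at r₂: v_p = √[μ(2/r₂ − 1/a_t)] = 33.926 km/s.
Second burn Δv₂ = |v₂ − v_p| = 8.501 km/s.
Δv = Δv₁ + Δv₂ = 4.745 + 8.501 = 13.25 km/s.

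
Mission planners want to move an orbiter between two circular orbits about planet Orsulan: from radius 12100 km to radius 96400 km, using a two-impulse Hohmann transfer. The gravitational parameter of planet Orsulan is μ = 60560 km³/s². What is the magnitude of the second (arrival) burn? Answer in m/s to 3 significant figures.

Δv₂ = 418 m/s

Transfer-ellipse semi-major axis a_t = (r₁ + r₂)/2 = (12100 + 96400)/2 = 54250 km.
Circular speed at r = 96400 km: v_c = √(μ/r) = 0.7926 km/s.
Transfer-orbit speed at the same r (vis-viva, a = a_t): v_t = √[μ(2/r − 1/a_t)] = 0.3743 km/s.
Δv₂ = |v_t − v_c| = |0.3743 − 0.7926| = 0.4183 km/s.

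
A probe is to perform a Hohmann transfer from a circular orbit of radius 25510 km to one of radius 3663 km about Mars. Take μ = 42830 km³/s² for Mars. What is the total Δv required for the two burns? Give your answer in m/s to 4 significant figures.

Semi-major axis of the transfer orbit: a_t = (25510 + 3663)/2 = 14586.5 km.
Circular speed at r₁: v₁ = √(μ/r₁) = √(42830/25510) = 1.2957 km/s.
Transfer-orbit speed at r₁ (v² = μ(2/r − 1/a)): v_a = √[μ(2/r₁ − 1/a_t)] = 0.64932 km/s.
First burn Δv₁ = |v_a − v₁| = 0.6464 km/s.
Circular speed at r₂: v₂ = √(μ/r₂) = 3.419 km/s.
Transfer-orbit speed at r₂: v_p = √[μ(2/r₂ − 1/a_t)] = 4.522 km/s.
Second burn Δv₂ = |v₂ − v_p| = 1.103 km/s.
Δv = Δv₁ + Δv₂ = 0.6464 + 1.103 = 1.749 km/s.

Δv = 1749 m/s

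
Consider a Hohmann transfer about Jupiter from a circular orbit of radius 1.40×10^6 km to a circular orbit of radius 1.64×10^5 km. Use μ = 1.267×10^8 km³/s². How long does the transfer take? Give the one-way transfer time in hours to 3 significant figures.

t = 53.6 hours

Transfer-ellipse semi-major axis a_t = (r₁ + r₂)/2 = (1.400×10^6 + 1.640×10^5)/2 = 7.820×10^5 km.
By Kepler's third law the transfer-orbit period is T = 2π√(a_t³/μ), so t = T/2 = 1.930×10^5 s.
Converting: 1.930×10^5 s ÷ 3600 s/hour = 53.6 hours.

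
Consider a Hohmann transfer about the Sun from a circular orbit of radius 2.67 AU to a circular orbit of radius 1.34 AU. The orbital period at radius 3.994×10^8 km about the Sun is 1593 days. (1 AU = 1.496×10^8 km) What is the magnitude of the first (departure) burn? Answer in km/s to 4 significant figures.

From Kepler's third law T² = 4π²r³/μ at r = 3.994×10^8 km, T = 1593 days = 1593 × 86400 s = 1.376352×10^8 s: μ = 4π²r³/T² = 1.32778×10^11 km³/s².
In km: r₁ = 2.67 × 1.496×10^8 = 3.99432×10^8 km; r₂ = 1.34 × 1.496×10^8 = 2.00464×10^8 km.
Semi-major axis of the transfer orbit: a_t = (3.99432×10^8 + 2.00464×10^8)/2 = 2.99948×10^8 km.
On the circular orbit at r = 3.99432×10^8 km, v_c = √(μ/r) = 18.232 km/s.
Vis-viva on the transfer ellipse at r = 3.99432×10^8 km gives v_t = √[μ(2/r − 1/a_t)] = 14.905 km/s.
Δv₁ = |v_t − v_c| = |14.905 − 18.232| = 3.327 km/s.

Δv₁ = 3.327 km/s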